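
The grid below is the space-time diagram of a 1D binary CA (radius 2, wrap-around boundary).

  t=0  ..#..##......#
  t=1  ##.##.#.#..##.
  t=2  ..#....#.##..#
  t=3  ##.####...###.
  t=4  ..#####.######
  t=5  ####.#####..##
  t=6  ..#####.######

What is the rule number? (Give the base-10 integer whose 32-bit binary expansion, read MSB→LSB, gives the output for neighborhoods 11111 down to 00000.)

2056247182

  nb #####: next=.  (t=4,i=4, bit31=0)
  nb ####.: next=#  (t=3,i=5, bit30=1)
  nb ###.#: next=#  (t=3,i=12, bit29=1)
  nb ###..: next=#  (t=3,i=6, bit28=1)
  nb ##.##: next=#  (t=1,i=2, bit27=1)
  nb ##.#.: next=.  (t=1,i=5, bit26=0)
  nb ##..#: next=#  (t=2,i=11, bit25=1)
  nb ##...: next=.  (t=0,i=7, bit24=0)
  nb #.###: next=#  (t=3,i=3, bit23=1)
  nb #.##.: next=.  (t=1,i=0, bit22=0)
  nb #.#.#: next=.  (t=1,i=6, bit21=0)
  nb #.#..: next=.  (t=1,i=8, bit20=0)
  nb #..##: next=#  (t=0,i=4, bit19=1)
  nb #..#.: next=#  (t=0,i=1, bit18=1)
  nb #...#: next=#  (t=3,i=8, bit17=1)
  nb #....: next=#  (t=0,i=8, bit16=1)
  nb .####: next=#  (t=3,i=4, bit15=1)
  nb .###.: next=#  (t=3,i=11, bit14=1)
  nb .##.#: next=.  (t=1,i=1, bit13=0)
  nb .##..: next=#  (t=0,i=6, bit12=1)
  nb .#.##: next=.  (t=2,i=8, bit11=0)
  nb .#.#.: next=#  (t=1,i=7, bit10=1)
  nb .#..#: next=#  (t=0,i=0, bit9=1)
  nb .#...: next=#  (t=2,i=3, bit8=1)
  nb ..###: next=#  (t=3,i=10, bit7=1)
  nb ..##.: next=.  (t=0,i=5, bit6=0)
  nb ..#.#: next=.  (t=2,i=7, bit5=0)
  nb ..#..: next=.  (t=0,i=2, bit4=0)
  nb ...##: next=#  (t=3,i=9, bit3=1)
  nb ...#.: next=#  (t=0,i=12, bit2=1)
  nb ....#: next=#  (t=0,i=11, bit1=1)
  nb .....: next=.  (t=0,i=9, bit0=0)
  bits 01111010100011111101011110001110 = 2056247182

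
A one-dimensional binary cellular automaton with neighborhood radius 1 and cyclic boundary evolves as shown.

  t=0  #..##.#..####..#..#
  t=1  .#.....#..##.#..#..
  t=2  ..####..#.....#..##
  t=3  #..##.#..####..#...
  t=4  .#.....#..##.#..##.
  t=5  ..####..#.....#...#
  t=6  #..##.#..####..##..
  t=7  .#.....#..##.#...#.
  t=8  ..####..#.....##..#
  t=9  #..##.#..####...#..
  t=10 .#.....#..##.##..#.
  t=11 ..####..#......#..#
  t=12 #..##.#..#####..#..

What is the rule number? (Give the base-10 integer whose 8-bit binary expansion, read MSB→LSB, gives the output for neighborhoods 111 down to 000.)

  [7] ### => #  t=0,i=10
  [6] ##. => .  t=0,i=0
  [5] #.# => .  t=0,i=5
  [4] #.. => #  t=0,i=1
  [3] .## => .  t=0,i=3
  [2] .#. => .  t=0,i=6
  [1] ..# => .  t=0,i=2
  [0] ... => #  t=1,i=3
  bits 10010001 = 145

145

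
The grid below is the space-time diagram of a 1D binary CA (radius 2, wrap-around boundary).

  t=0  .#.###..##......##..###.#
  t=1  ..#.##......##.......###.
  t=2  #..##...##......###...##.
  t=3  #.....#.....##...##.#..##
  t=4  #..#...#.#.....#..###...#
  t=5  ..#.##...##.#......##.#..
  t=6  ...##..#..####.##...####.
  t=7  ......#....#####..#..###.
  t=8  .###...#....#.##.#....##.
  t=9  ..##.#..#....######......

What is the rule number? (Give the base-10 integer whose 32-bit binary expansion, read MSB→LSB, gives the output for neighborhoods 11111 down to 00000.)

  ##### -> .   bit 31 = 0  t=7,i=13
  ####. -> #   bit 30 = 1  t=6,i=12
  ###.# -> #   bit 29 = 1  t=0,i=22
  ###.. -> #   bit 28 = 1  t=0,i=5
  ##.## -> #   bit 27 = 1  t=6,i=14
  ##.#. -> #   bit 26 = 1  t=0,i=23
  ##..# -> .   bit 25 = 0  t=0,i=6
  ##... -> .   bit 24 = 0  t=0,i=10
  #.### -> .   bit 23 = 0  t=0,i=3
  #.##. -> #   bit 22 = 1  t=1,i=4
  #.#.# -> .   bit 21 = 0  t=0,i=1
  #.#.. -> #   bit 20 = 1  t=2,i=0
  #..## -> .   bit 19 = 0  t=0,i=7
  #..#. -> #   bit 18 = 1  t=4,i=2
  #...# -> #   bit 17 = 1  t=1,i=0
  #.... -> .   bit 16 = 0  t=0,i=11
  .#### -> #   bit 15 = 1  t=6,i=11
  .###. -> #   bit 14 = 1  t=0,i=4
  .##.# -> #   bit 13 = 1  t=2,i=23
  .##.. -> .   bit 12 = 0  t=0,i=9
  .#.## -> #   bit 11 = 1  t=0,i=2
  .#.#. -> .   bit 10 = 0  t=0,i=0
  .#..# -> .   bit 9 = 0  t=2,i=1
  .#... -> #   bit 8 = 1  t=3,i=7
  ..### -> .   bit 7 = 0  t=0,i=20
  ..##. -> .   bit 6 = 0  t=0,i=8
  ..#.# -> .   bit 5 = 0  t=1,i=2
  ..#.. -> .   bit 4 = 0  t=3,i=6
  ...## -> .   bit 3 = 0  t=0,i=15
  ...#. -> .   bit 2 = 0  t=1,i=1
  ....# -> .   bit 1 = 0  t=0,i=14
  ..... -> #   bit 0 = 1  t=0,i=12
  bits 01111100010101101110100100000001 = 2086070529

2086070529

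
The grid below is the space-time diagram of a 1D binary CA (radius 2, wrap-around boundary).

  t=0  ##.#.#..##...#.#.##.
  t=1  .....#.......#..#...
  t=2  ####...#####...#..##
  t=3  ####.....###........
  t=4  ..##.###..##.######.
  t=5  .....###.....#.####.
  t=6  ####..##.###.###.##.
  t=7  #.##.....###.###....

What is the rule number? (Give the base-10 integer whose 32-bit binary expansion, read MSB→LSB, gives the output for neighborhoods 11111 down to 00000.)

  #####|#  b31=1 t=2,i=0
  ####.|#  b30=1 t=2,i=2
  ###.#|#  b29=1 t=6,i=11
  ###..|#  b28=1 t=2,i=3
  ##.##|.  b27=0 t=0,i=19
  ##.#.|.  b26=0 t=0,i=2
  ##..#|.  b25=0 t=4,i=8
  ##...|.  b24=0 t=0,i=10
  #.###|#  b23=1 t=4,i=5
  #.##.|.  b22=0 t=0,i=0
  #.#.#|.  b21=0 t=0,i=3
  #.#..|#  b20=1 t=0,i=5
  #..##|.  b19=0 t=0,i=7
  #..#.|#  b18=1 t=1,i=15
  #...#|.  b17=0 t=0,i=11
  #....|#  b16=1 t=1,i=7
  .####|.  b15=0 t=2,i=8
  .###.|#  b14=1 t=3,i=10
  .##.#|.  b13=0 t=0,i=1
  .##..|.  b12=0 t=0,i=9
  .#.##|#  b11=1 t=0,i=16
  .#.#.|.  b10=0 t=0,i=4
  .#..#|.  b9=0 t=0,i=6
  .#...|.  b8=0 t=1,i=6
  ..###|.  b7=0 t=2,i=7
  ..##.|.  b6=0 t=0,i=8
  ..#.#|#  b5=1 t=0,i=13
  ..#..|.  b4=0 t=1,i=5
  ...##|.  b3=0 t=2,i=6
  ...#.|.  b2=0 t=0,i=12
  ....#|#  b1=1 t=1,i=3
  .....|#  b0=1 t=1,i=0
  bits 11110000100101010100100000100011 = 4036315171

4036315171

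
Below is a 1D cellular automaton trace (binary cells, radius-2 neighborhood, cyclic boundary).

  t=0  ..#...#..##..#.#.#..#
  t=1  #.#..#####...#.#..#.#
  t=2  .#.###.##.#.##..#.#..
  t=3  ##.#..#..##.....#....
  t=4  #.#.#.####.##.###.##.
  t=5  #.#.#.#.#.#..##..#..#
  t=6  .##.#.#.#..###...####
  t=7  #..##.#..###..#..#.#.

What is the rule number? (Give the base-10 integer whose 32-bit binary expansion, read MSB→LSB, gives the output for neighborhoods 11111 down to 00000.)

  [31] ##### => #  t=1,i=7
  [30] ####. => #  t=1,i=8
  [29] ###.# => .  t=2,i=5
  [28] ###.. => .  t=1,i=9
  [27] ##.## => #  t=2,i=6
  [26] ##.#. => #  t=1,i=1
  [25] ##..# => .  t=0,i=11
  [24] ##... => #  t=1,i=10
  [23] #.### => #  t=2,i=3
  [22] #.##. => .  t=1,i=20
  [21] #.#.# => #  t=0,i=15
  [20] #.#.. => .  t=0,i=17
  [19] #..## => #  t=0,i=8
  [18] #..#. => .  t=0,i=1
  [17] #...# => .  t=0,i=4
  [16] #.... => #  t=3,i=12
  [15] .#### => .  t=1,i=6
  [14] .###. => .  t=2,i=4
  [13] .##.# => .  t=1,i=0
  [12] .##.. => .  t=0,i=10
  [11] .#.## => .  t=1,i=19
  [10] .#.#. => .  t=0,i=14
  [9] .#..# => #  t=0,i=0
  [8] .#... => .  t=0,i=3
  [7] ..### => #  t=1,i=5
  [6] ..##. => #  t=0,i=9
  [5] ..#.# => #  t=0,i=13
  [4] ..#.. => #  t=0,i=2
  [3] ...## => .  t=3,i=20
  [2] ...#. => #  t=0,i=5
  [1] ....# => #  t=3,i=14
  [0] ..... => .  t=3,i=13
  bits 11001101101010010000001011110110 = 3450405622

3450405622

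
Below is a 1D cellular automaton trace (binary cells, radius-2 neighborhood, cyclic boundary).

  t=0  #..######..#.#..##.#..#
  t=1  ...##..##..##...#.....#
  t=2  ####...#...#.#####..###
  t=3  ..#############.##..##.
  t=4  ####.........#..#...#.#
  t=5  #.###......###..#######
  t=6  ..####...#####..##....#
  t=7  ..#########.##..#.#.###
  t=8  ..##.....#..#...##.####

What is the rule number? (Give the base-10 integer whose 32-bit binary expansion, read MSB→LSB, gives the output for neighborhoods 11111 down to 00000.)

  [31] ##### => .  t=0,i=5
  [30] ####. => #  t=0,i=7
  [29] ###.# => .  t=3,i=14
  [28] ###.. => #  t=0,i=8
  [27] ##.## => .  t=3,i=15
  [26] ##.#. => .  t=0,i=18
  [25] ##..# => .  t=0,i=1
  [24] ##... => #  t=1,i=13
  [23] #.### => #  t=2,i=13
  [22] #.##. => #  t=3,i=16
  [21] #.#.# => .  t=7,i=18
  [20] #.#.. => .  t=0,i=13
  [19] #..## => .  t=0,i=2
  [18] #..#. => .  t=0,i=10
  [17] #...# => #  t=1,i=1
  [16] #.... => .  t=1,i=18
  [15] .#### => #  t=0,i=4
  [14] .###. => #  t=5,i=3
  [13] .##.# => .  t=0,i=17
  [12] .##.. => .  t=0,i=0
  [11] .#.## => #  t=2,i=12
  [10] .#.#. => #  t=0,i=12
  [9] .#..# => .  t=0,i=14
  [8] .#... => #  t=1,i=0
  [7] ..### => #  t=0,i=3
  [6] ..##. => #  t=0,i=16
  [5] ..#.# => #  t=0,i=11
  [4] ..#.. => #  t=1,i=16
  [3] ...## => #  t=1,i=2
  [2] ...#. => #  t=1,i=15
  [1] ....# => #  t=1,i=20
  [0] ..... => .  t=1,i=19
  bits 01010001110000101100110111111110 = 1371721214

1371721214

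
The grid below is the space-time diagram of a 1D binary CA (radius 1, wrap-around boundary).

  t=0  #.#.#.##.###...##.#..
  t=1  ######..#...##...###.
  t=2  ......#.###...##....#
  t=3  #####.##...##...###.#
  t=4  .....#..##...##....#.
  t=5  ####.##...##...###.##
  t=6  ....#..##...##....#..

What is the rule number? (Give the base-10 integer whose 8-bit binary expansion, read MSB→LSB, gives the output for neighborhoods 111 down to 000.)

53

  ###|.  b7=0 t=0,i=10
  ##.|.  b6=0 t=0,i=7
  #.#|#  b5=1 t=0,i=1
  #..|#  b4=1 t=0,i=12
  .##|.  b3=0 t=0,i=6
  .#.|#  b2=1 t=0,i=0
  ..#|.  b1=0 t=0,i=14
  ...|#  b0=1 t=0,i=13
  bits 00110101 = 53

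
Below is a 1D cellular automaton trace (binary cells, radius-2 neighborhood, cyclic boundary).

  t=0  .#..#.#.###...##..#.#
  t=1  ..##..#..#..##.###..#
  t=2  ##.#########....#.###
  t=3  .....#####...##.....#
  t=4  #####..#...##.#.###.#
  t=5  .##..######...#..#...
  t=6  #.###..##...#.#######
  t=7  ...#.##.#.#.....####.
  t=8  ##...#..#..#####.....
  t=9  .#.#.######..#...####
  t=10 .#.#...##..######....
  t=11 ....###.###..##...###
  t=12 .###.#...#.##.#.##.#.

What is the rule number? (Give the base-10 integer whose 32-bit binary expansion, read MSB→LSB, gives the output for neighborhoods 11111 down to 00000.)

2188333851

  [31] ##### => #  t=2,i=5
  [30] ####. => .  t=2,i=0
  [29] ###.# => .  t=2,i=1
  [28] ###.. => .  t=0,i=10
  [27] ##.## => .  t=1,i=14
  [26] ##.#. => .  t=4,i=13
  [25] ##..# => #  t=0,i=16
  [24] ##... => .  t=0,i=11
  [23] #.### => .  t=0,i=8
  [22] #.##. => #  t=7,i=5
  [21] #.#.# => #  t=0,i=6
  [20] #.#.. => .  t=0,i=1
  [19] #..## => #  t=1,i=1
  [18] #..#. => #  t=0,i=3
  [17] #...# => #  t=0,i=12
  [16] #.... => #  t=2,i=13
  [15] .#### => .  t=2,i=4
  [14] .###. => #  t=0,i=9
  [13] .##.# => .  t=1,i=13
  [12] .##.. => #  t=0,i=15
  [11] .#.## => .  t=0,i=7
  [10] .#.#. => .  t=0,i=0
  [9] .#..# => #  t=0,i=2
  [8] .#... => #  t=3,i=0
  [7] ..### => .  t=3,i=5
  [6] ..##. => .  t=0,i=14
  [5] ..#.# => .  t=0,i=4
  [4] ..#.. => #  t=1,i=6
  [3] ...## => #  t=0,i=13
  [2] ...#. => .  t=2,i=15
  [1] ....# => #  t=2,i=14
  [0] ..... => #  t=3,i=2
  bits 10000010011011110101001100011011 = 2188333851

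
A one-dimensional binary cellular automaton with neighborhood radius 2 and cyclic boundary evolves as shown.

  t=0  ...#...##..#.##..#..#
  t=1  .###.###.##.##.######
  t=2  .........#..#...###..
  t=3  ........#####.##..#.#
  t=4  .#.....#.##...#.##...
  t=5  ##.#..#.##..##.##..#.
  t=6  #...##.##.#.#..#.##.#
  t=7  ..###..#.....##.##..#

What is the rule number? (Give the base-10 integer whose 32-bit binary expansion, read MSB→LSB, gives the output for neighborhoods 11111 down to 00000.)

  [31] ##### => #  t=1,i=17
  [30] ####. => .  t=1,i=19
  [29] ###.# => .  t=1,i=3
  [28] ###.. => #  t=2,i=18
  [27] ##.## => .  t=1,i=0
  [26] ##.#. => .  t=5,i=2
  [25] ##..# => #  t=0,i=9
  [24] ##... => .  t=2,i=19
  [23] #.### => .  t=1,i=1
  [22] #.##. => #  t=0,i=13
  [21] #.#.# => .  t=6,i=10
  [20] #.#.. => .  t=3,i=20
  [19] #..## => .  t=5,i=11
  [18] #..#. => #  t=0,i=10
  [17] #...# => #  t=0,i=1
  [16] #.... => #  t=2,i=20
  [15] .#### => #  t=1,i=16
  [14] .###. => .  t=1,i=2
  [13] .##.# => .  t=1,i=10
  [12] .##.. => .  t=0,i=8
  [11] .#.## => #  t=0,i=12
  [10] .#.#. => .  t=3,i=19
  [9] .#..# => #  t=0,i=18
  [8] .#... => .  t=0,i=0
  [7] ..### => .  t=2,i=16
  [6] ..##. => #  t=0,i=7
  [5] ..#.# => .  t=0,i=11
  [4] ..#.. => #  t=0,i=3
  [3] ...## => #  t=0,i=6
  [2] ...#. => #  t=0,i=2
  [1] ....# => .  t=2,i=7
  [0] ..... => .  t=2,i=0
  bits 10010010010001111000101001011100 = 2454162012

2454162012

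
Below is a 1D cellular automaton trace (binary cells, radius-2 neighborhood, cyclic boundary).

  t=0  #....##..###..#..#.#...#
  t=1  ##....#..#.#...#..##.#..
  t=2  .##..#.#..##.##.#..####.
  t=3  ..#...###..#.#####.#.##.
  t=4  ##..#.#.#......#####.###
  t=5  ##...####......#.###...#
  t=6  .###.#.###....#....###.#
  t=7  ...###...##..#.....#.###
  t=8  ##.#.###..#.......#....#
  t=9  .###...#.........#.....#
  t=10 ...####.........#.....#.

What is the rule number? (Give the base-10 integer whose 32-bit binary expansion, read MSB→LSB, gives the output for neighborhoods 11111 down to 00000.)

  nb #####: next=#  (t=3,i=15, bit31=1)
  nb ####.: next=#  (t=2,i=21, bit30=1)
  nb ###.#: next=#  (t=3,i=17, bit29=1)
  nb ###..: next=#  (t=0,i=11, bit28=1)
  nb ##.##: next=.  (t=2,i=12, bit27=0)
  nb ##.#.: next=#  (t=1,i=20, bit26=1)
  nb ##..#: next=.  (t=0,i=7, bit25=0)
  nb ##...: next=#  (t=0,i=1, bit24=1)
  nb #.###: next=.  (t=3,i=13, bit23=0)
  nb #.##.: next=#  (t=2,i=13, bit22=1)
  nb #.#.#: next=#  (t=3,i=19, bit21=1)
  nb #.#..: next=#  (t=0,i=19, bit20=1)
  nb #..##: next=.  (t=0,i=8, bit19=0)
  nb #..#.: next=.  (t=0,i=13, bit18=0)
  nb #...#: next=#  (t=0,i=21, bit17=1)
  nb #....: next=.  (t=0,i=2, bit16=0)
  nb .####: next=.  (t=2,i=20, bit15=0)
  nb .###.: next=.  (t=0,i=10, bit14=0)
  nb .##.#: next=#  (t=1,i=19, bit13=1)
  nb .##..: next=#  (t=0,i=0, bit12=1)
  nb .#.##: next=.  (t=3,i=12, bit11=0)
  nb .#.#.: next=#  (t=0,i=18, bit10=1)
  nb .#..#: next=#  (t=0,i=15, bit9=1)
  nb .#...: next=.  (t=0,i=20, bit8=0)
  nb ..###: next=#  (t=0,i=9, bit7=1)
  nb ..##.: next=.  (t=0,i=5, bit6=0)
  nb ..#.#: next=.  (t=0,i=17, bit5=0)
  nb ..#..: next=.  (t=0,i=14, bit4=0)
  nb ...##: next=.  (t=0,i=4, bit3=0)
  nb ...#.: next=#  (t=1,i=5, bit2=1)
  nb ....#: next=.  (t=0,i=3, bit1=0)
  nb .....: next=.  (t=4,i=11, bit0=0)
  bits 11110101011100100011011010000100 = 4117902980

4117902980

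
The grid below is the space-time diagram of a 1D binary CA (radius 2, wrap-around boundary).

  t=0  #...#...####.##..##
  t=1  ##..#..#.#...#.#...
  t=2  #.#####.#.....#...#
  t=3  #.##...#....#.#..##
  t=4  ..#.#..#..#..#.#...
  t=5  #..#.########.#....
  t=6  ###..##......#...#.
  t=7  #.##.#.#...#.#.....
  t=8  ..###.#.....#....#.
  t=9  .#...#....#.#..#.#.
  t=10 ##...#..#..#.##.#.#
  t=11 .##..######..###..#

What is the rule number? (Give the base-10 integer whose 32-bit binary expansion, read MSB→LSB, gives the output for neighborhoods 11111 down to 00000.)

  ##### -> .   bit 31 = 0  t=2,i=4
  ####. -> .   bit 30 = 0  t=0,i=10
  ###.# -> .   bit 29 = 0  t=0,i=11
  ###.. -> #   bit 28 = 1  t=0,i=0
  ##.## -> .   bit 27 = 0  t=0,i=12
  ##.#. -> #   bit 26 = 1  t=2,i=7
  ##..# -> #   bit 25 = 1  t=0,i=15
  ##... -> #   bit 24 = 1  t=0,i=1
  #.### -> #   bit 23 = 1  t=2,i=2
  #.##. -> #   bit 22 = 1  t=0,i=13
  #.#.# -> .   bit 21 = 0  t=7,i=5
  #.#.. -> .   bit 20 = 0  t=1,i=9
  #..## -> .   bit 19 = 0  t=0,i=16
  #..#. -> #   bit 18 = 1  t=1,i=3
  #...# -> .   bit 17 = 0  t=0,i=2
  #.... -> .   bit 16 = 0  t=2,i=10
  .#### -> #   bit 15 = 1  t=0,i=9
  .###. -> .   bit 14 = 0  t=0,i=18
  .##.# -> #   bit 13 = 1  t=2,i=0
  .##.. -> .   bit 12 = 0  t=0,i=14
  .#.## -> .   bit 11 = 0  t=5,i=4
  .#.#. -> #   bit 10 = 1  t=1,i=8
  .#..# -> #   bit 9 = 1  t=1,i=5
  .#... -> .   bit 8 = 0  t=0,i=5
  ..### -> .   bit 7 = 0  t=0,i=8
  ..##. -> #   bit 6 = 1  t=1,i=0
  ..#.# -> .   bit 5 = 0  t=1,i=7
  ..#.. -> #   bit 4 = 1  t=0,i=4
  ...## -> #   bit 3 = 1  t=0,i=7
  ...#. -> .   bit 2 = 0  t=0,i=3
  ....# -> #   bit 1 = 1  t=2,i=12
  ..... -> .   bit 0 = 0  t=2,i=11
  bits 00010111110001001010011001011010 = 398763610

398763610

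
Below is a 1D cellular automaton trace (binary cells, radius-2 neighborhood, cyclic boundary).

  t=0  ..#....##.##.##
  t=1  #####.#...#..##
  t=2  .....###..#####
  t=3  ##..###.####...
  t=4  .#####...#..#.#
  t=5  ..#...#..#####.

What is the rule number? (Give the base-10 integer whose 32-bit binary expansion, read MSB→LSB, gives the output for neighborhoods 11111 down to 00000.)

123590584

  ##### -> .   bit 31 = 0  t=1,i=0
  ####. -> .   bit 30 = 0  t=1,i=3
  ###.# -> .   bit 29 = 0  t=1,i=4
  ###.. -> .   bit 28 = 0  t=2,i=7
  ##.## -> .   bit 27 = 0  t=0,i=9
  ##.#. -> #   bit 26 = 1  t=1,i=5
  ##..# -> #   bit 25 = 1  t=0,i=0
  ##... -> #   bit 24 = 1  t=2,i=0
  #.### -> .   bit 23 = 0  t=3,i=8
  #.##. -> #   bit 22 = 1  t=0,i=10
  #.#.# -> .   bit 21 = 0  t=4,i=14
  #.#.. -> #   bit 20 = 1  t=1,i=6
  #..## -> #   bit 19 = 1  t=1,i=12
  #..#. -> #   bit 18 = 1  t=0,i=1
  #...# -> .   bit 17 = 0  t=1,i=8
  #.... -> #   bit 16 = 1  t=0,i=4
  .#### -> #   bit 15 = 1  t=1,i=14
  .###. -> #   bit 14 = 1  t=2,i=6
  .##.# -> .   bit 13 = 0  t=0,i=8
  .##.. -> #   bit 12 = 1  t=0,i=14
  .#.## -> .   bit 11 = 0  t=4,i=0
  .#.#. -> #   bit 10 = 1  t=4,i=13
  .#..# -> #   bit 9 = 1  t=1,i=11
  .#... -> #   bit 8 = 1  t=0,i=3
  ..### -> #   bit 7 = 1  t=1,i=13
  ..##. -> .   bit 6 = 0  t=0,i=7
  ..#.# -> #   bit 5 = 1  t=4,i=12
  ..#.. -> #   bit 4 = 1  t=0,i=2
  ...## -> #   bit 3 = 1  t=0,i=6
  ...#. -> .   bit 2 = 0  t=1,i=9
  ....# -> .   bit 1 = 0  t=0,i=5
  ..... -> .   bit 0 = 0  t=2,i=2
  bits 00000111010111011101011110111000 = 123590584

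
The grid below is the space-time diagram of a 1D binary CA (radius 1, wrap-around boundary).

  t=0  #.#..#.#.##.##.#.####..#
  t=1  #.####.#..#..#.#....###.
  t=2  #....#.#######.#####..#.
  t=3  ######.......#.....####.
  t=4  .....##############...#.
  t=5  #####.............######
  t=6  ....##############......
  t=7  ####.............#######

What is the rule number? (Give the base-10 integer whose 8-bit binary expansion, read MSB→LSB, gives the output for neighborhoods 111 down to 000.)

87

  ### -> .   bit 7 = 0  t=0,i=18
  ##. -> #   bit 6 = 1  t=0,i=0
  #.# -> .   bit 5 = 0  t=0,i=1
  #.. -> #   bit 4 = 1  t=0,i=3
  .## -> .   bit 3 = 0  t=0,i=9
  .#. -> #   bit 2 = 1  t=0,i=2
  ..# -> #   bit 1 = 1  t=0,i=4
  ... -> #   bit 0 = 1  t=1,i=17
  bits 01010111 = 87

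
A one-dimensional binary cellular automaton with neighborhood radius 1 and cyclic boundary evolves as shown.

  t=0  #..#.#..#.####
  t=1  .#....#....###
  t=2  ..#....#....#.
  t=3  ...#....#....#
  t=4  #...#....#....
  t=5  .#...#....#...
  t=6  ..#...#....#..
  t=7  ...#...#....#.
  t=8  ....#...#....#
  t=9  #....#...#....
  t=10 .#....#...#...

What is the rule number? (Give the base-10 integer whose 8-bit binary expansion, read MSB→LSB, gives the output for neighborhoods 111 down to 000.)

144

  [7] ### => #  t=0,i=11
  [6] ##. => .  t=0,i=0
  [5] #.# => .  t=0,i=4
  [4] #.. => #  t=0,i=1
  [3] .## => .  t=0,i=10
  [2] .#. => .  t=0,i=3
  [1] ..# => .  t=0,i=2
  [0] ... => .  t=1,i=3
  bits 10010000 = 144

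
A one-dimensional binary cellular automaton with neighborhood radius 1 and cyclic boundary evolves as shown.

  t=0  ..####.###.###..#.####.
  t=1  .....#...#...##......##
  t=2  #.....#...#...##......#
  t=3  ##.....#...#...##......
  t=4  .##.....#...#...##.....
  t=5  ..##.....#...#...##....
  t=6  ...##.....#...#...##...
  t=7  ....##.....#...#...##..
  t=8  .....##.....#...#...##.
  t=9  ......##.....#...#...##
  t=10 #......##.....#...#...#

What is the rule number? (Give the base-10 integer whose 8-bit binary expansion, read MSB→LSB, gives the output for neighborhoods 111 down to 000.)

80

  ### -> .   bit 7 = 0  t=0,i=3
  ##. -> #   bit 6 = 1  t=0,i=5
  #.# -> .   bit 5 = 0  t=0,i=6
  #.. -> #   bit 4 = 1  t=0,i=14
  .## -> .   bit 3 = 0  t=0,i=2
  .#. -> .   bit 2 = 0  t=0,i=16
  ..# -> .   bit 1 = 0  t=0,i=1
  ... -> .   bit 0 = 0  t=0,i=0
  bits 01010000 = 80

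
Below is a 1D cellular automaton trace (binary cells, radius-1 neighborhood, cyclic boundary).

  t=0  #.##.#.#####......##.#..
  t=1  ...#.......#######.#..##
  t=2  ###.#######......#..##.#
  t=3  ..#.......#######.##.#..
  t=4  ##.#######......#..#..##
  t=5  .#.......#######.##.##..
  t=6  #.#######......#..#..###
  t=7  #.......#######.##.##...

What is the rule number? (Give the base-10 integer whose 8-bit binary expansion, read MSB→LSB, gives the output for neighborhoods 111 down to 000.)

83

  ### -> .   bit 7 = 0  t=0,i=8
  ##. -> #   bit 6 = 1  t=0,i=3
  #.# -> .   bit 5 = 0  t=0,i=1
  #.. -> #   bit 4 = 1  t=0,i=12
  .## -> .   bit 3 = 0  t=0,i=2
  .#. -> .   bit 2 = 0  t=0,i=0
  ..# -> #   bit 1 = 1  t=0,i=17
  ... -> #   bit 0 = 1  t=0,i=13
  bits 01010011 = 83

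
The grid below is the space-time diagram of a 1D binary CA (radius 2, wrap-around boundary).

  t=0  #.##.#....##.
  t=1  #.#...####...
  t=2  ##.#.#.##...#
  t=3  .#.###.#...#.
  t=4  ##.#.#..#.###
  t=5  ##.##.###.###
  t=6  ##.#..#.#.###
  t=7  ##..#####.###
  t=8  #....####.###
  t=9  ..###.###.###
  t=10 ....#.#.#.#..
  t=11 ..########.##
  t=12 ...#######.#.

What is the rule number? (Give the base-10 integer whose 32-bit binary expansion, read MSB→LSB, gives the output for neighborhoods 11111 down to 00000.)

3773138750

  nb #####: next=#  (t=4,i=12, bit31=1)
  nb ####.: next=#  (t=1,i=8, bit30=1)
  nb ###.#: next=#  (t=2,i=1, bit29=1)
  nb ###..: next=.  (t=1,i=9, bit28=0)
  nb ##.##: next=.  (t=5,i=2, bit27=0)
  nb ##.#.: next=.  (t=0,i=4, bit26=0)
  nb ##..#: next=.  (t=7,i=2, bit25=0)
  nb ##...: next=.  (t=1,i=10, bit24=0)
  nb #.###: next=#  (t=3,i=3, bit23=1)
  nb #.##.: next=#  (t=0,i=2, bit22=1)
  nb #.#.#: next=#  (t=0,i=0, bit21=1)
  nb #.#..: next=.  (t=0,i=5, bit20=0)
  nb #..##: next=.  (t=7,i=3, bit19=0)
  nb #..#.: next=#  (t=3,i=0, bit18=1)
  nb #...#: next=.  (t=1,i=4, bit17=0)
  nb #....: next=#  (t=0,i=7, bit16=1)
  nb .####: next=#  (t=1,i=7, bit15=1)
  nb .###.: next=.  (t=2,i=0, bit14=0)
  nb .##.#: next=.  (t=0,i=3, bit13=0)
  nb .##..: next=.  (t=2,i=8, bit12=0)
  nb .#.##: next=.  (t=0,i=1, bit11=0)
  nb .#.#.: next=#  (t=1,i=1, bit10=1)
  nb .#..#: next=#  (t=3,i=12, bit9=1)
  nb .#...: next=#  (t=0,i=6, bit8=1)
  nb ..###: next=.  (t=1,i=6, bit7=0)
  nb ..##.: next=.  (t=0,i=10, bit6=0)
  nb ..#.#: next=#  (t=1,i=0, bit5=1)
  nb ..#..: next=#  (t=3,i=11, bit4=1)
  nb ...##: next=#  (t=0,i=9, bit3=1)
  nb ...#.: next=#  (t=1,i=12, bit2=1)
  nb ....#: next=#  (t=0,i=8, bit1=1)
  nb .....: next=.  (t=10,i=0, bit0=0)
  bits 11100000111001011000011100111110 = 3773138750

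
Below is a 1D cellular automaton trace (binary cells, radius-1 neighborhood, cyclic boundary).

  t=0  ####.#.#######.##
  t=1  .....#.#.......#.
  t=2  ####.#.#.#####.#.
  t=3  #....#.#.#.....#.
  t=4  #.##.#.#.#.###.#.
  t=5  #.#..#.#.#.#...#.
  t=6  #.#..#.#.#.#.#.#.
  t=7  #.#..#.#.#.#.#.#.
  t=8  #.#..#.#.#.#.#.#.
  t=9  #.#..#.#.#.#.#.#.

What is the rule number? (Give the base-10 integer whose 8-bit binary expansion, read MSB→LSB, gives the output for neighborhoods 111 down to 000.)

13

  nb ###: next=.  (t=0,i=0, bit7=0)
  nb ##.: next=.  (t=0,i=3, bit6=0)
  nb #.#: next=.  (t=0,i=4, bit5=0)
  nb #..: next=.  (t=1,i=8, bit4=0)
  nb .##: next=#  (t=0,i=7, bit3=1)
  nb .#.: next=#  (t=0,i=5, bit2=1)
  nb ..#: next=.  (t=1,i=4, bit1=0)
  nb ...: next=#  (t=1,i=0, bit0=1)
  bits 00001101 = 13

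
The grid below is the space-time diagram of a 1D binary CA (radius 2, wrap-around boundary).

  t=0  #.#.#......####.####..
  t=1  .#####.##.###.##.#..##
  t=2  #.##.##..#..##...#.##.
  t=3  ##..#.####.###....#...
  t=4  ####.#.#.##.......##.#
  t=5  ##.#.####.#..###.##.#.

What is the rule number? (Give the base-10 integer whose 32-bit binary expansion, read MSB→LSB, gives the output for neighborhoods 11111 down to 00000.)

2856099289

  nb #####: next=#  (t=1,i=3, bit31=1)
  nb ####.: next=.  (t=0,i=13, bit30=0)
  nb ###.#: next=#  (t=0,i=14, bit29=1)
  nb ###..: next=.  (t=0,i=19, bit28=0)
  nb ##.##: next=#  (t=0,i=15, bit27=1)
  nb ##.#.: next=.  (t=1,i=16, bit26=0)
  nb ##..#: next=#  (t=0,i=20, bit25=1)
  nb ##...: next=.  (t=2,i=14, bit24=0)
  nb #.###: next=.  (t=0,i=16, bit23=0)
  nb #.##.: next=.  (t=1,i=7, bit22=0)
  nb #.#.#: next=#  (t=0,i=2, bit21=1)
  nb #.#..: next=#  (t=0,i=4, bit20=1)
  nb #..##: next=#  (t=1,i=19, bit19=1)
  nb #..#.: next=#  (t=0,i=21, bit18=1)
  nb #...#: next=.  (t=2,i=15, bit17=0)
  nb #....: next=.  (t=0,i=6, bit16=0)
  nb .####: next=#  (t=0,i=12, bit15=1)
  nb .###.: next=.  (t=1,i=11, bit14=0)
  nb .##.#: next=.  (t=1,i=8, bit13=0)
  nb .##..: next=#  (t=2,i=6, bit12=1)
  nb .#.##: next=#  (t=2,i=1, bit11=1)
  nb .#.#.: next=#  (t=0,i=1, bit10=1)
  nb .#..#: next=.  (t=1,i=18, bit9=0)
  nb .#...: next=#  (t=0,i=5, bit8=1)
  nb ..###: next=#  (t=0,i=11, bit7=1)
  nb ..##.: next=#  (t=1,i=20, bit6=1)
  nb ..#.#: next=.  (t=0,i=0, bit5=0)
  nb ..#..: next=#  (t=2,i=9, bit4=1)
  nb ...##: next=#  (t=0,i=10, bit3=1)
  nb ...#.: next=.  (t=2,i=16, bit2=0)
  nb ....#: next=.  (t=0,i=9, bit1=0)
  nb .....: next=#  (t=0,i=7, bit0=1)
  bits 10101010001111001001110111011001 = 2856099289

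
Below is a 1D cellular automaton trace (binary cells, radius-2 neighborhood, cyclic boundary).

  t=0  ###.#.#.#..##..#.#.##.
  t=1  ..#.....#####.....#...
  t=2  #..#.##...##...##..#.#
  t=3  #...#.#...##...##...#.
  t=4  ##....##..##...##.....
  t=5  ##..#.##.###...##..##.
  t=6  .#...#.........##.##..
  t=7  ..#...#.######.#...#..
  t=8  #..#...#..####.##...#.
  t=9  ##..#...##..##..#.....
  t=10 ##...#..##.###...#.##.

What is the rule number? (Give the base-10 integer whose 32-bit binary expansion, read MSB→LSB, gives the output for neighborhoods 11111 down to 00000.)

3759676227

  ##### -> #   bit 31 = 1  t=1,i=10
  ####. -> #   bit 30 = 1  t=1,i=11
  ###.# -> #   bit 29 = 1  t=0,i=2
  ###.. -> .   bit 28 = 0  t=1,i=12
  ##.## -> .   bit 27 = 0  t=0,i=21
  ##.#. -> .   bit 26 = 0  t=0,i=3
  ##..# -> .   bit 25 = 0  t=0,i=13
  ##... -> .   bit 24 = 0  t=1,i=13
  #.### -> .   bit 23 = 0  t=0,i=0
  #.##. -> .   bit 22 = 0  t=0,i=19
  #.#.# -> .   bit 21 = 0  t=0,i=4
  #.#.. -> #   bit 20 = 1  t=0,i=8
  #..## -> #   bit 19 = 1  t=0,i=10
  #..#. -> .   bit 18 = 0  t=0,i=14
  #...# -> .   bit 17 = 0  t=2,i=8
  #.... -> .   bit 16 = 0  t=1,i=4
  .#### -> .   bit 15 = 0  t=1,i=9
  .###. -> .   bit 14 = 0  t=0,i=1
  .##.# -> .   bit 13 = 0  t=0,i=20
  .##.. -> #   bit 12 = 1  t=0,i=12
  .#.## -> #   bit 11 = 1  t=0,i=18
  .#.#. -> .   bit 10 = 0  t=0,i=5
  .#..# -> #   bit 9 = 1  t=0,i=9
  .#... -> #   bit 8 = 1  t=1,i=3
  ..### -> .   bit 7 = 0  t=1,i=8
  ..##. -> #   bit 6 = 1  t=0,i=11
  ..#.# -> .   bit 5 = 0  t=0,i=15
  ..#.. -> .   bit 4 = 0  t=1,i=2
  ...## -> .   bit 3 = 0  t=1,i=7
  ...#. -> .   bit 2 = 0  t=1,i=1
  ....# -> #   bit 1 = 1  t=1,i=0
  ..... -> #   bit 0 = 1  t=1,i=5
  bits 11100000000110000001101101000011 = 3759676227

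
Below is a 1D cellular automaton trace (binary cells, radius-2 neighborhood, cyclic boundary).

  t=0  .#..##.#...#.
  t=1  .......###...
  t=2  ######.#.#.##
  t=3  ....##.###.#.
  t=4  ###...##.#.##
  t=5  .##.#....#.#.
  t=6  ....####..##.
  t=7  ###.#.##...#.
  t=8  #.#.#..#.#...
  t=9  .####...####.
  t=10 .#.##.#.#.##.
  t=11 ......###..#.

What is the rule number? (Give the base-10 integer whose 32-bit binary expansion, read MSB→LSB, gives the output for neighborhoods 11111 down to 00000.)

2025002371

  [31] ##### => .  t=2,i=0
  [30] ####. => #  t=2,i=4
  [29] ###.# => #  t=2,i=5
  [28] ###.. => #  t=1,i=9
  [27] ##.## => #  t=3,i=6
  [26] ##.#. => .  t=0,i=6
  [25] ##..# => .  t=6,i=8
  [24] ##... => .  t=1,i=10
  [23] #.### => #  t=2,i=11
  [22] #.##. => .  t=7,i=6
  [21] #.#.# => #  t=2,i=7
  [20] #.#.. => #  t=0,i=7
  [19] #..## => .  t=0,i=3
  [18] #..#. => .  t=0,i=0
  [17] #...# => #  t=0,i=9
  [16] #.... => #  t=1,i=11
  [15] .#### => .  t=2,i=12
  [14] .###. => .  t=1,i=8
  [13] .##.# => .  t=0,i=5
  [12] .##.. => #  t=6,i=11
  [11] .#.## => .  t=2,i=10
  [10] .#.#. => #  t=2,i=8
  [9] .#..# => .  t=0,i=2
  [8] .#... => #  t=0,i=8
  [7] ..### => #  t=1,i=7
  [6] ..##. => .  t=0,i=4
  [5] ..#.# => .  t=5,i=9
  [4] ..#.. => .  t=0,i=1
  [3] ...## => .  t=1,i=6
  [2] ...#. => .  t=0,i=10
  [1] ....# => #  t=1,i=5
  [0] ..... => #  t=1,i=0
  bits 01111000101100110001010110000011 = 2025002371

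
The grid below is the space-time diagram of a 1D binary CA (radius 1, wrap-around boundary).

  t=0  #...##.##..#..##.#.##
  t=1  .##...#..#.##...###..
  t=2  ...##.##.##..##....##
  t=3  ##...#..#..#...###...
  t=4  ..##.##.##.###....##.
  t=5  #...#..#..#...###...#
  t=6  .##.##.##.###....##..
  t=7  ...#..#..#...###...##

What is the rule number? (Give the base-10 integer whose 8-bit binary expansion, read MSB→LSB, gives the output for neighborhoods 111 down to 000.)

  nb ###: next=.  (t=0,i=20, bit7=0)
  nb ##.: next=.  (t=0,i=0, bit6=0)
  nb #.#: next=#  (t=0,i=6, bit5=1)
  nb #..: next=#  (t=0,i=1, bit4=1)
  nb .##: next=.  (t=0,i=4, bit3=0)
  nb .#.: next=#  (t=0,i=11, bit2=1)
  nb ..#: next=.  (t=0,i=3, bit1=0)
  nb ...: next=#  (t=0,i=2, bit0=1)
  bits 00110101 = 53

53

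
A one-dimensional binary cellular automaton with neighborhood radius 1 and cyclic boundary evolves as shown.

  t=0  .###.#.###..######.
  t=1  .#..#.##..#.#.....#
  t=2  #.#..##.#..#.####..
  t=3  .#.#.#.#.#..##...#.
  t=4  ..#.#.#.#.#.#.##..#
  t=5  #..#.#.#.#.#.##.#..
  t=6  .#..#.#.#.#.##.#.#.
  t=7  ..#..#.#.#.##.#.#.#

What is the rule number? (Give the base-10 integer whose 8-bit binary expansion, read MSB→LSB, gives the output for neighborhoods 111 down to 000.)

  ###|.  b7=0 t=0,i=2
  ##.|.  b6=0 t=0,i=3
  #.#|#  b5=1 t=0,i=4
  #..|#  b4=1 t=0,i=10
  .##|#  b3=1 t=0,i=1
  .#.|.  b2=0 t=0,i=5
  ..#|.  b1=0 t=0,i=0
  ...|#  b0=1 t=1,i=14
  bits 00111001 = 57

57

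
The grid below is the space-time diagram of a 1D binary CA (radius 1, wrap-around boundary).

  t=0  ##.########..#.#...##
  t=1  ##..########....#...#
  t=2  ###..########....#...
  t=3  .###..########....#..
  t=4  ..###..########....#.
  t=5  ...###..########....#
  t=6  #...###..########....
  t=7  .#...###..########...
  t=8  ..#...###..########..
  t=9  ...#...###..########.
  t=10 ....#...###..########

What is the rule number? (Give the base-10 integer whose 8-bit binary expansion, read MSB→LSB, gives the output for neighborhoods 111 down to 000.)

  ### -> #   bit 7 = 1  t=0,i=0
  ##. -> #   bit 6 = 1  t=0,i=1
  #.# -> .   bit 5 = 0  t=0,i=2
  #.. -> #   bit 4 = 1  t=0,i=11
  .## -> .   bit 3 = 0  t=0,i=3
  .#. -> .   bit 2 = 0  t=0,i=13
  ..# -> .   bit 1 = 0  t=0,i=12
  ... -> .   bit 0 = 0  t=0,i=17
  bits 11010000 = 208

208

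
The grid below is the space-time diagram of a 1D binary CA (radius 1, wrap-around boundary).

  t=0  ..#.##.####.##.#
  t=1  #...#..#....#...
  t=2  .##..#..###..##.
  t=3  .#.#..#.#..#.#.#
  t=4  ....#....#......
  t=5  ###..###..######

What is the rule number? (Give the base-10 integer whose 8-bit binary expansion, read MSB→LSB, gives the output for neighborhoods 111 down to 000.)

  [7] ### => .  t=0,i=8
  [6] ##. => .  t=0,i=5
  [5] #.# => .  t=0,i=3
  [4] #.. => #  t=0,i=0
  [3] .## => #  t=0,i=4
  [2] .#. => .  t=0,i=2
  [1] ..# => .  t=0,i=1
  [0] ... => #  t=1,i=2
  bits 00011001 = 25

25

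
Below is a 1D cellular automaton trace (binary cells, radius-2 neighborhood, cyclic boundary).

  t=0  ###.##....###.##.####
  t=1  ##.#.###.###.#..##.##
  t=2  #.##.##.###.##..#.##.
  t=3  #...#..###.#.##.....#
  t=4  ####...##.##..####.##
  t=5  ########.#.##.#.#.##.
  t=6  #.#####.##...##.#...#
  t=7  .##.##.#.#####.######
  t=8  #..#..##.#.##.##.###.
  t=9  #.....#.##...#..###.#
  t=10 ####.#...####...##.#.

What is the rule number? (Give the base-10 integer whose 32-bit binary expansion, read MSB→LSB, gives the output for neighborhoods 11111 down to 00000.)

  nb #####: next=#  (t=0,i=0, bit31=1)
  nb ####.: next=#  (t=0,i=1, bit30=1)
  nb ###.#: next=.  (t=0,i=2, bit29=0)
  nb ###..: next=#  (t=4,i=3, bit28=1)
  nb ##.##: next=#  (t=0,i=3, bit27=1)
  nb ##.#.: next=#  (t=1,i=2, bit26=1)
  nb ##..#: next=#  (t=2,i=14, bit25=1)
  nb ##...: next=#  (t=0,i=6, bit24=1)
  nb #.###: next=#  (t=0,i=17, bit23=1)
  nb #.##.: next=.  (t=0,i=4, bit22=0)
  nb #.#.#: next=#  (t=1,i=3, bit21=1)
  nb #.#..: next=#  (t=1,i=13, bit20=1)
  nb #..##: next=.  (t=1,i=15, bit19=0)
  nb #..#.: next=.  (t=2,i=15, bit18=0)
  nb #...#: next=#  (t=3,i=2, bit17=1)
  nb #....: next=#  (t=0,i=7, bit16=1)
  nb .####: next=.  (t=0,i=18, bit15=0)
  nb .###.: next=#  (t=0,i=11, bit14=1)
  nb .##.#: next=.  (t=0,i=15, bit13=0)
  nb .##..: next=#  (t=0,i=5, bit12=1)
  nb .#.##: next=.  (t=1,i=4, bit11=0)
  nb .#.#.: next=.  (t=5,i=15, bit10=0)
  nb .#..#: next=.  (t=1,i=14, bit9=0)
  nb .#...: next=#  (t=6,i=17, bit8=1)
  nb ..###: next=#  (t=0,i=10, bit7=1)
  nb ..##.: next=#  (t=1,i=16, bit6=1)
  nb ..#.#: next=.  (t=2,i=16, bit5=0)
  nb ..#..: next=.  (t=3,i=4, bit4=0)
  nb ...##: next=#  (t=0,i=9, bit3=1)
  nb ...#.: next=#  (t=3,i=3, bit2=1)
  nb ....#: next=.  (t=0,i=8, bit1=0)
  nb .....: next=#  (t=3,i=17, bit0=1)
  bits 11011111101100110101000111001101 = 3753071053

3753071053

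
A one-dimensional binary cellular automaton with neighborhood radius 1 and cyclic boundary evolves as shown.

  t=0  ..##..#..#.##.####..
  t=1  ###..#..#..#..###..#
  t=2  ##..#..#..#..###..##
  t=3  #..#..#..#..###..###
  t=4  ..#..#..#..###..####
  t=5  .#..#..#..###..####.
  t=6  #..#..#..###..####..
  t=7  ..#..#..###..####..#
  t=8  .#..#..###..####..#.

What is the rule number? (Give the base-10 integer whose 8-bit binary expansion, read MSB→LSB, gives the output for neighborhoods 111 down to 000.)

139

  [7] ### => #  t=0,i=15
  [6] ##. => .  t=0,i=3
  [5] #.# => .  t=0,i=10
  [4] #.. => .  t=0,i=4
  [3] .## => #  t=0,i=2
  [2] .#. => .  t=0,i=6
  [1] ..# => #  t=0,i=1
  [0] ... => #  t=0,i=0
  bits 10001011 = 139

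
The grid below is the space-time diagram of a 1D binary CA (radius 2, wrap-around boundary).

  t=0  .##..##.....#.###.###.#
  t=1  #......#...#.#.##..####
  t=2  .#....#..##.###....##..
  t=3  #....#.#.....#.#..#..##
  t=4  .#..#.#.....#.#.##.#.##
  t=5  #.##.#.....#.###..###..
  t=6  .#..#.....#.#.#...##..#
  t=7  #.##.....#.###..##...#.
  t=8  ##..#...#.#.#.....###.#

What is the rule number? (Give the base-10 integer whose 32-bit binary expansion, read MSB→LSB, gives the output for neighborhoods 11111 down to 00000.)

  #####|.  b31=0 t=1,i=21
  ####.|.  b30=0 t=1,i=22
  ###.#|#  b29=1 t=0,i=16
  ###..|.  b28=0 t=1,i=0
  ##.##|.  b27=0 t=0,i=17
  ##.#.|#  b26=1 t=0,i=21
  ##..#|.  b25=0 t=0,i=3
  ##...|#  b24=1 t=0,i=7
  #.###|.  b23=0 t=0,i=14
  #.##.|.  b22=0 t=0,i=1
  #.#.#|#  b21=1 t=0,i=22
  #.#..|.  b20=0 t=3,i=7
  #..##|.  b19=0 t=0,i=4
  #..#.|#  b18=1 t=3,i=17
  #...#|#  b17=1 t=1,i=9
  #....|.  b16=0 t=0,i=8
  .####|#  b15=1 t=1,i=20
  .###.|#  b14=1 t=0,i=15
  .##.#|.  b13=0 t=2,i=10
  .##..|.  b12=0 t=0,i=2
  .#.##|#  b11=1 t=0,i=0
  .#.#.|#  b10=1 t=1,i=12
  .#..#|#  b9=1 t=2,i=7
  .#...|.  b8=0 t=1,i=8
  ..###|#  b7=1 t=1,i=19
  ..##.|.  b6=0 t=0,i=5
  ..#.#|.  b5=0 t=0,i=12
  ..#..|.  b4=0 t=1,i=7
  ...##|#  b3=1 t=2,i=18
  ...#.|#  b2=1 t=0,i=11
  ....#|.  b1=0 t=0,i=10
  .....|.  b0=0 t=0,i=9
  bits 00100101001001101100111010001100 = 623300236

623300236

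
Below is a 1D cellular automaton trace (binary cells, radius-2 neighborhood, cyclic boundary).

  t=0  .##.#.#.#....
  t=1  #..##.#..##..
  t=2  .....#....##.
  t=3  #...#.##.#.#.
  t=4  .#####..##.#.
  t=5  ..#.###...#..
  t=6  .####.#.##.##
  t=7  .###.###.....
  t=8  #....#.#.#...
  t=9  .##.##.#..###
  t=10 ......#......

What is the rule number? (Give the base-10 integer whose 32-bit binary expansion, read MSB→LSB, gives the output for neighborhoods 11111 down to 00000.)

  nb #####: next=.  (t=4,i=3, bit31=0)
  nb ####.: next=#  (t=4,i=4, bit30=1)
  nb ###.#: next=.  (t=6,i=4, bit29=0)
  nb ###..: next=#  (t=4,i=5, bit28=1)
  nb ##.##: next=.  (t=6,i=0, bit27=0)
  nb ##.#.: next=#  (t=0,i=3, bit26=1)
  nb ##..#: next=#  (t=1,i=11, bit25=1)
  nb ##...: next=.  (t=2,i=12, bit24=0)
  nb #.###: next=#  (t=5,i=4, bit23=1)
  nb #.##.: next=.  (t=3,i=6, bit22=0)
  nb #.#.#: next=#  (t=0,i=4, bit21=1)
  nb #.#..: next=.  (t=0,i=8, bit20=0)
  nb #..##: next=.  (t=1,i=2, bit19=0)
  nb #..#.: next=.  (t=1,i=12, bit18=0)
  nb #...#: next=#  (t=3,i=2, bit17=1)
  nb #....: next=#  (t=0,i=10, bit16=1)
  nb .####: next=#  (t=4,i=2, bit15=1)
  nb .###.: next=.  (t=5,i=5, bit14=0)
  nb .##.#: next=.  (t=0,i=2, bit13=0)
  nb .##..: next=#  (t=1,i=10, bit12=1)
  nb .#.##: next=#  (t=3,i=5, bit11=1)
  nb .#.#.: next=.  (t=0,i=5, bit10=0)
  nb .#..#: next=.  (t=1,i=1, bit9=0)
  nb .#...: next=#  (t=0,i=9, bit8=1)
  nb ..###: next=.  (t=4,i=1, bit7=0)
  nb ..##.: next=.  (t=0,i=1, bit6=0)
  nb ..#.#: next=#  (t=3,i=4, bit5=1)
  nb ..#..: next=.  (t=1,i=0, bit4=0)
  nb ...##: next=#  (t=0,i=0, bit3=1)
  nb ...#.: next=#  (t=2,i=4, bit2=1)
  nb ....#: next=.  (t=0,i=12, bit1=0)
  nb .....: next=.  (t=0,i=11, bit0=0)
  bits 01010110101000111001100100101100 = 1453562156

1453562156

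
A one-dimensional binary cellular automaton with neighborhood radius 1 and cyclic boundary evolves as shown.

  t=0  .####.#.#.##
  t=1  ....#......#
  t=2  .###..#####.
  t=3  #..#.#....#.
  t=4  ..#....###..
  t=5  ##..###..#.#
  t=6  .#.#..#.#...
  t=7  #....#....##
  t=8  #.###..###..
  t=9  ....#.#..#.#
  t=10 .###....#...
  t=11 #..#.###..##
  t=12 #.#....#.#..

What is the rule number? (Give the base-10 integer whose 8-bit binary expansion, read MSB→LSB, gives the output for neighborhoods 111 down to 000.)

  ###|.  b7=0 t=0,i=2
  ##.|#  b6=1 t=0,i=4
  #.#|.  b5=0 t=0,i=0
  #..|.  b4=0 t=1,i=0
  .##|.  b3=0 t=0,i=1
  .#.|.  b2=0 t=0,i=6
  ..#|#  b1=1 t=1,i=3
  ...|#  b0=1 t=1,i=1
  bits 01000011 = 67

67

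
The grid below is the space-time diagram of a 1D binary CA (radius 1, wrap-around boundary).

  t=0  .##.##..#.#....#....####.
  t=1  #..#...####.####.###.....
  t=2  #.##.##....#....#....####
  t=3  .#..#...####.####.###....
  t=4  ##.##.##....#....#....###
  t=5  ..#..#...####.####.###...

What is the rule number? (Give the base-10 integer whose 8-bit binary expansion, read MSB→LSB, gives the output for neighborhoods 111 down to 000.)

39

  ###|.  b7=0 t=0,i=21
  ##.|.  b6=0 t=0,i=2
  #.#|#  b5=1 t=0,i=3
  #..|.  b4=0 t=0,i=6
  .##|.  b3=0 t=0,i=1
  .#.|#  b2=1 t=0,i=8
  ..#|#  b1=1 t=0,i=0
  ...|#  b0=1 t=0,i=12
  bits 00100111 = 39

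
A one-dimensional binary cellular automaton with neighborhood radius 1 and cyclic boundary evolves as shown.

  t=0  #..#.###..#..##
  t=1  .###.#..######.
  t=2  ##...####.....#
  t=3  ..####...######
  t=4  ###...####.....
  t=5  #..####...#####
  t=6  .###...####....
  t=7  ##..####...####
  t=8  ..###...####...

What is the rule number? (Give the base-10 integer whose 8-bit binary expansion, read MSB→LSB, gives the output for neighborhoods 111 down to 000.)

  ### -> .   bit 7 = 0  t=0,i=6
  ##. -> .   bit 6 = 0  t=0,i=0
  #.# -> .   bit 5 = 0  t=0,i=4
  #.. -> #   bit 4 = 1  t=0,i=1
  .## -> #   bit 3 = 1  t=0,i=5
  .#. -> #   bit 2 = 1  t=0,i=3
  ..# -> #   bit 1 = 1  t=0,i=2
  ... -> #   bit 0 = 1  t=2,i=3
  bits 00011111 = 31

31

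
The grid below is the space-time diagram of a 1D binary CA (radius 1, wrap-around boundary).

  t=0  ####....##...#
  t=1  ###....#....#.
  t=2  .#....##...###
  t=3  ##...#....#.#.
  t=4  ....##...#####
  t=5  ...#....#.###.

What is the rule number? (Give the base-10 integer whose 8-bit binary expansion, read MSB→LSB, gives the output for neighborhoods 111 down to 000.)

166

  ### -> #   bit 7 = 1  t=0,i=0
  ##. -> .   bit 6 = 0  t=0,i=3
  #.# -> #   bit 5 = 1  t=1,i=13
  #.. -> .   bit 4 = 0  t=0,i=4
  .## -> .   bit 3 = 0  t=0,i=8
  .#. -> #   bit 2 = 1  t=1,i=7
  ..# -> #   bit 1 = 1  t=0,i=7
  ... -> .   bit 0 = 0  t=0,i=5
  bits 10100110 = 166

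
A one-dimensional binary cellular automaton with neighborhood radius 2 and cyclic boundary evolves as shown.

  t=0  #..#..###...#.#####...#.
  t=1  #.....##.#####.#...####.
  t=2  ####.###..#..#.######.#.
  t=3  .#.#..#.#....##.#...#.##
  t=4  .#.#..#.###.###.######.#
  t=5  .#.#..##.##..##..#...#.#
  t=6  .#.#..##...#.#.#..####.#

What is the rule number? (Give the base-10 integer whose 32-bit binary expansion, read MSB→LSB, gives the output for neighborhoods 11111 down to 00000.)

  ##### -> .   bit 31 = 0  t=0,i=16
  ####. -> .   bit 30 = 0  t=0,i=17
  ###.# -> #   bit 29 = 1  t=1,i=13
  ###.. -> .   bit 28 = 0  t=0,i=8
  ##.## -> .   bit 27 = 0  t=1,i=8
  ##.#. -> .   bit 26 = 0  t=1,i=14
  ##..# -> #   bit 25 = 1  t=2,i=8
  ##... -> #   bit 24 = 1  t=0,i=9
  #.### -> .   bit 23 = 0  t=0,i=14
  #.##. -> .   bit 22 = 0  t=3,i=22
  #.#.# -> #   bit 21 = 1  t=2,i=22
  #.#.. -> #   bit 20 = 1  t=0,i=0
  #..## -> .   bit 19 = 0  t=0,i=5
  #..#. -> .   bit 18 = 0  t=0,i=2
  #...# -> #   bit 17 = 1  t=0,i=10
  #.... -> #   bit 16 = 1  t=1,i=2
  .#### -> #   bit 15 = 1  t=0,i=15
  .###. -> #   bit 14 = 1  t=0,i=7
  .##.# -> #   bit 13 = 1  t=1,i=7
  .##.. -> .   bit 12 = 0  t=5,i=10
  .#.## -> #   bit 11 = 1  t=0,i=13
  .#.#. -> .   bit 10 = 0  t=0,i=23
  .#..# -> .   bit 9 = 0  t=0,i=1
  .#... -> #   bit 8 = 1  t=1,i=1
  ..### -> #   bit 7 = 1  t=0,i=6
  ..##. -> #   bit 6 = 1  t=1,i=6
  ..#.# -> #   bit 5 = 1  t=0,i=12
  ..#.. -> .   bit 4 = 0  t=0,i=3
  ...## -> #   bit 3 = 1  t=1,i=5
  ...#. -> #   bit 2 = 1  t=0,i=11
  ....# -> .   bit 1 = 0  t=1,i=4
  ..... -> #   bit 0 = 1  t=1,i=3
  bits 00100011001100111110100111101101 = 590604781

590604781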